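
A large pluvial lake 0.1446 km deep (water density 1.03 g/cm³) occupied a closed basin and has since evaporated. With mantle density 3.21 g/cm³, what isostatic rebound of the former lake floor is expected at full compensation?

u = d ρ_w/ρ_m = 0.1446 km × 1.03/3.21 = 0.0464 km.

0.0464 km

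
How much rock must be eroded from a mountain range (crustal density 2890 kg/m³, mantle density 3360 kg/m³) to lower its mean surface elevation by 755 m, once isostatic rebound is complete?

5400 m

Net drop Δ = e − u = e − e ρ_c/ρ_m = e (ρ_m − ρ_c)/ρ_m.
e = Δ ρ_m/(ρ_m − ρ_c) = 755 m × 3360/470 = 5400 m.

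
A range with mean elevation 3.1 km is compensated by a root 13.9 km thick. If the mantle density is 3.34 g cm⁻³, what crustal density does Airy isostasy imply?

ρ_c h = (ρ_m − ρ_c) r → ρ_c (h + r) = ρ_m r → ρ_c = ρ_m r / (h + r).
ρ_c = 3.34 × 13.9 km / (3.1 km + 13.9 km) = 2.73 g cm⁻³.

2.73 g cm⁻³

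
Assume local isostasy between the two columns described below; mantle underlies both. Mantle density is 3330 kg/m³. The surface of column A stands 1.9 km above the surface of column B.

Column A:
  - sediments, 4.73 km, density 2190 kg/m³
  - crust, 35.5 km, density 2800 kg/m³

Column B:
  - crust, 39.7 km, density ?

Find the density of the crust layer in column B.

Take the compensation level at the base of the deeper column (depth z_c below the surface of column A) and equate Σ ρ_i t_i down to z_c; mantle fills any gap and the z_c terms cancel.
Column A: 4.73×2190 + 35.5×2800 + (z_c − 40.23)×3330
Column B: 1.9×0 + 39.7×ρ + (z_c − 1.9 − 39.7)×3330
The z_c×3330 term appears on both sides and cancels. Collect the known terms of each column as K = Σ(ρt)_known − 3330 × (depth of known layers): K_A = 109758.7 − 3330×40.23 = −24207.2; K_B = 0 − 3330×(1.9 + 39.7) = −138528.
Balance: K_A = K_B + 39.7×ρ, so ρ = (K_A − K_B)/39.7 = 114321/39.7 = 2880 kg/m³.

2880 kg/m³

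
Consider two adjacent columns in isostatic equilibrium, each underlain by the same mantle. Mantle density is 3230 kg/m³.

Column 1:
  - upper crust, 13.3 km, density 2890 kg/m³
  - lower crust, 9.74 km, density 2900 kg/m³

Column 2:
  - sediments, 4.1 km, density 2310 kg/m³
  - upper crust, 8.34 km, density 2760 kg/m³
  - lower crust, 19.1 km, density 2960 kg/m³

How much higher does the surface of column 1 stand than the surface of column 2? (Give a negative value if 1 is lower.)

−1.58 km

For any compensation level in the mantle, the mantle terms cancel and isostasy reduces to e = (Σt_1 − Σt_2) − (Σ(ρt)_1 − Σ(ρt)_2) / ρ_m.
Σt_1 = 23.04 km; Σt_2 = 31.54 km; Σ(ρt)_1 = 66683; Σ(ρt)_2 = 89025.4 (in km·kg/m³).
e = (23.04 − 31.54) − (66683 − 89025.4) / 3230 = −1.58 km.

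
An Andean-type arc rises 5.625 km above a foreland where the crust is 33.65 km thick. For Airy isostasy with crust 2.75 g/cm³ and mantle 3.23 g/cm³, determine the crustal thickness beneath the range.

71.5 km

Root depth r = h ρ_c / (ρ_m − ρ_c) = 5.625 km × 2.75 / 0.48 = 32.23 km.
Total thickness = T + h + r = 33.65 km + 5.625 km + 32.23 km = 71.5 km.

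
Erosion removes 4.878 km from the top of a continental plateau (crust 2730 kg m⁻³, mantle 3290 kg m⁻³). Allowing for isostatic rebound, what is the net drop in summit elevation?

Rebound u = e ρ_c/ρ_m = 4.878 km × 2730/3290 = 4.048 km.
Net surface drop = e − u = 4.878 km − 4.048 km = e (ρ_m − ρ_c)/ρ_m = 0.83 km.

0.83 km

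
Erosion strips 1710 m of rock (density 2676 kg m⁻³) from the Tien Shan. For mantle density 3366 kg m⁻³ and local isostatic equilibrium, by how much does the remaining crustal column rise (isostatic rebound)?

Unloading: uplift u = e ρ_c/ρ_m = 1710 m × 2676/3366 = 1360 m.

1360 m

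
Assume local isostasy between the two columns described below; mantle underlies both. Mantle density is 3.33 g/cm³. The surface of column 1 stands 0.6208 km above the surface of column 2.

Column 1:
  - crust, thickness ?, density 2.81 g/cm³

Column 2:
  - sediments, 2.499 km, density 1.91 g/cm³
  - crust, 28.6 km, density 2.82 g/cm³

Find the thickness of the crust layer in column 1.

Take the compensation level at the base of the deeper column (depth z_c below the surface of column 1) and equate Σ ρ_i t_i down to z_c; mantle fills any gap and the z_c terms cancel.
Column 1: x×2.81 + (z_c − 0 − x)×3.33
Column 2: 0.6208×0 + 2.499×1.91 + 28.6×2.82 + (z_c − 0.6208 − 31.099)×3.33
The z_c×3.33 term appears on both sides and cancels. Collect the known terms of each column as K = Σ(ρt)_known − 3.33 × (depth of known layers): K_1 = 0 − 3.33×0 = 0; K_2 = 85.42509 − 3.33×(0.6208 + 31.099) = −20.201844.
Balance: K_1 − x×(3.33 − 2.81) = K_2, so x = (K_1 − K_2)/(3.33 − 2.81) = 20.2018/0.52 = 38.8 km.

38.8 km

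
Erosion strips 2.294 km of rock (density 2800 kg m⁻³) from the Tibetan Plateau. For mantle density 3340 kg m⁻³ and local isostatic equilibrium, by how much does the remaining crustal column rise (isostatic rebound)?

Unloading: uplift u = e ρ_c/ρ_m = 2.294 km × 2800/3340 = 1.92 km.

1.92 km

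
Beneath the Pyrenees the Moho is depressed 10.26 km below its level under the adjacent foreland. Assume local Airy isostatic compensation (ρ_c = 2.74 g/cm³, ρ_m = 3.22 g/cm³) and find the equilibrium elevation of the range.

Equating mass per unit area of the two columns: ρ_c h = (ρ_m − ρ_c) r.
h = r (ρ_m − ρ_c) / ρ_c = 10.26 km × (3.22 − 2.74) / 2.74 = 1.8 km.

1.8 km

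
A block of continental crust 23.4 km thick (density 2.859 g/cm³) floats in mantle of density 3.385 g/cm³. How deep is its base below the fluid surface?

19.8 km

Draft d = t ρ_obj/ρ_fluid = 23.4 km × 2.859/3.385 = 19.8 km.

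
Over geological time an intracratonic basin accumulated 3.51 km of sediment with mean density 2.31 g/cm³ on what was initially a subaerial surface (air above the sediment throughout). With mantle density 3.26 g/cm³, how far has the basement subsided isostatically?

2.49 km

Subaerial load: s = t ρ_sed / ρ_m = 3.51 km × 2.31/3.26 = 2.49 km.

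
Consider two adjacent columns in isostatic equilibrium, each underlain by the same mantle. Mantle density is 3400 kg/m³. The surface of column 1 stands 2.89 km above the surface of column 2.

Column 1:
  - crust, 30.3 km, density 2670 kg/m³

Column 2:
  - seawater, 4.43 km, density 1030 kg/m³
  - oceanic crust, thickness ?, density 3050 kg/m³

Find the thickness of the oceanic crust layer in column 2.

Take the compensation level at the base of the deeper column (depth z_c below the surface of column 1) and equate Σ ρ_i t_i down to z_c; mantle fills any gap and the z_c terms cancel.
Column 1: 30.3×2670 + (z_c − 30.3)×3400
Column 2: 2.89×0 + 4.43×1030 + x×3050 + (z_c − 2.89 − 4.43 − x)×3400
The z_c×3400 term appears on both sides and cancels. Collect the known terms of each column as K = Σ(ρt)_known − 3400 × (depth of known layers): K_1 = 80901 − 3400×30.3 = −22119; K_2 = 4562.9 − 3400×(2.89 + 4.43) = −20325.1.
Balance: K_1 = K_2 − x×(3400 − 3050), so x = (K_2 − K_1)/(3400 − 3050) = 1793.9/350 = 5.13 km.

5.13 km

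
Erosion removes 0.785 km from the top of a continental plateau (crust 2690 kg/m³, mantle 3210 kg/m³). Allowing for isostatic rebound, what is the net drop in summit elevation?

0.127 km

Rebound u = e ρ_c/ρ_m = 0.785 km × 2690/3210 = 0.6578 km.
Net surface drop = e − u = 0.785 km − 0.6578 km = e (ρ_m − ρ_c)/ρ_m = 0.127 km.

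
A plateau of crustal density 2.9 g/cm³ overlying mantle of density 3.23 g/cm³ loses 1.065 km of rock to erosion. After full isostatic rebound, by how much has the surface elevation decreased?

Rebound u = e ρ_c/ρ_m = 1.065 km × 2.9/3.23 = 0.9562 km.
Net surface drop = e − u = 1.065 km − 0.9562 km = e (ρ_m − ρ_c)/ρ_m = 0.109 km.

0.109 km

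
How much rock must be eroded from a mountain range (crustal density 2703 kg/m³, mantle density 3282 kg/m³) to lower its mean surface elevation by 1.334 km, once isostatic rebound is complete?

7.56 km

Net drop Δ = e − u = e − e ρ_c/ρ_m = e (ρ_m − ρ_c)/ρ_m.
e = Δ ρ_m/(ρ_m − ρ_c) = 1.334 km × 3282/579 = 7.56 km.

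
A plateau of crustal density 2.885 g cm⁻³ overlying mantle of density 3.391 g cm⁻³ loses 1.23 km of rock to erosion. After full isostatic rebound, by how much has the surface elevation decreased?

0.184 km

Rebound u = e ρ_c/ρ_m = 1.23 km × 2.885/3.391 = 1.046 km.
Net surface drop = e − u = 1.23 km − 1.046 km = e (ρ_m − ρ_c)/ρ_m = 0.184 km.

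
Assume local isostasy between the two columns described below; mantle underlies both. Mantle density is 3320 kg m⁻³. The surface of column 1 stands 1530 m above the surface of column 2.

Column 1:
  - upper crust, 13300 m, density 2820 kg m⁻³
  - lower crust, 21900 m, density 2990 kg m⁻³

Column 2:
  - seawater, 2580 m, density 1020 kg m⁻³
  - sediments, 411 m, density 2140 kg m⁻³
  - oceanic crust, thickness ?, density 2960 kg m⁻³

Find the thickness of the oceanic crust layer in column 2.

Take the compensation level at the base of the deeper column (depth z_c below the surface of column 1) and equate Σ ρ_i t_i down to z_c; mantle fills any gap and the z_c terms cancel.
Column 1: 13300×2820 + 21900×2990 + (z_c − 35200)×3320
Column 2: 1530×0 + 2580×1020 + 411×2140 + x×2960 + (z_c − 1530 − 2991 − x)×3320
The z_c×3320 term appears on both sides and cancels. Collect the known terms of each column as K = Σ(ρt)_known − 3320 × (depth of known layers): K_1 = 102987000 − 3320×35200 = −13877000; K_2 = 3511140 − 3320×(1530 + 2991) = −11498580.
Balance: K_1 = K_2 − x×(3320 − 2960), so x = (K_2 − K_1)/(3320 − 2960) = 2378420/360 = 6610 m.

6610 m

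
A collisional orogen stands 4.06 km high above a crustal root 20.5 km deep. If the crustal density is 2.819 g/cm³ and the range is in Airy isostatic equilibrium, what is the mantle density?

3.38 g/cm³

Airy balance: ρ_c h = (ρ_m − ρ_c) r → ρ_m = ρ_c (1 + h/r).
ρ_m = 2.819 × (1 + 4.06 km/20.5 km) = 3.38 g/cm³.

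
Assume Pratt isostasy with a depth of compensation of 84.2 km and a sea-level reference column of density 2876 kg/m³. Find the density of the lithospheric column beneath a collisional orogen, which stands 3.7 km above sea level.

Pratt balance: ρ_ref D = ρ (D + h).
ρ = ρ_ref D/(D + h) = 2876 × 84.2 km/(84.2 km + 3.7 km) = 2750 kg/m³.

2750 kg/m³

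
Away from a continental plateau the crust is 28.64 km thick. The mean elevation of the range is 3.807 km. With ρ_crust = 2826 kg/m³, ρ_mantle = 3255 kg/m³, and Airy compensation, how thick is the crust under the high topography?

Root depth r = h ρ_c / (ρ_m − ρ_c) = 3.807 km × 2826 / 429 = 25.08 km.
Total thickness = T + h + r = 28.64 km + 3.807 km + 25.08 km = 57.5 km.

57.5 km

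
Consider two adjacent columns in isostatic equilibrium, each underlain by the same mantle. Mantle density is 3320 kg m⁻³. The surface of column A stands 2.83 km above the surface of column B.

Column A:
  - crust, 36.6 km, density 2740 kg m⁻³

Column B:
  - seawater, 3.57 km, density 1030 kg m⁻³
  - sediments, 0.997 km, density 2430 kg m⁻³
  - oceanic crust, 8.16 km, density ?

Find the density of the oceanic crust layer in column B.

Take the compensation level at the base of the deeper column (depth z_c below the surface of column A) and equate Σ ρ_i t_i down to z_c; mantle fills any gap and the z_c terms cancel.
Column A: 36.6×2740 + (z_c − 36.6)×3320
Column B: 2.83×0 + 3.57×1030 + 0.997×2430 + 8.16×ρ + (z_c − 2.83 − 12.727)×3320
The z_c×3320 term appears on both sides and cancels. Collect the known terms of each column as K = Σ(ρt)_known − 3320 × (depth of known layers): K_A = 100284 − 3320×36.6 = −21228; K_B = 6099.81 − 3320×(2.83 + 12.727) = −45549.43.
Balance: K_A = K_B + 8.16×ρ, so ρ = (K_A − K_B)/8.16 = 24321.4/8.16 = 2980 kg m⁻³.

2980 kg m⁻³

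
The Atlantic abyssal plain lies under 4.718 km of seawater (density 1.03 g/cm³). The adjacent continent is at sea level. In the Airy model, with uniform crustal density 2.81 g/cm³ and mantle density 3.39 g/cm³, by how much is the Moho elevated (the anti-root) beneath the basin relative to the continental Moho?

Balancing pressure at the compensation depth: replacing crust with seawater at the top is compensated by replacing crust with mantle at the base: d (ρ_c − ρ_w) = a (ρ_m − ρ_c).
a = d (ρ_c − ρ_w)/(ρ_m − ρ_c) = 4.718 km × 1.78/0.58 = 14.5 km.

14.5 km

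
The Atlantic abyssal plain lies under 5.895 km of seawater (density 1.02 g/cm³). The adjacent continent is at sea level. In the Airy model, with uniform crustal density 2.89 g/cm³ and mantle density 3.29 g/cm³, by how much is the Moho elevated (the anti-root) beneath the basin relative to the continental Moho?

27.6 km

Isostatic balance requires: replacing crust with seawater at the top is compensated by replacing crust with mantle at the base: d (ρ_c − ρ_w) = a (ρ_m − ρ_c).
a = d (ρ_c − ρ_w)/(ρ_m − ρ_c) = 5.895 km × 1.87/0.4 = 27.6 km.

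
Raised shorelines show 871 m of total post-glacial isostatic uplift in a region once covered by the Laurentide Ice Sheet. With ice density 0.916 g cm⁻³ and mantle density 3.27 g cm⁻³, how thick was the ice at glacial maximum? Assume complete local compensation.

3110 m

u = t ρ_ice/ρ_m → t = u ρ_m/ρ_ice = 871 m × 3.27/0.916 = 3110 m.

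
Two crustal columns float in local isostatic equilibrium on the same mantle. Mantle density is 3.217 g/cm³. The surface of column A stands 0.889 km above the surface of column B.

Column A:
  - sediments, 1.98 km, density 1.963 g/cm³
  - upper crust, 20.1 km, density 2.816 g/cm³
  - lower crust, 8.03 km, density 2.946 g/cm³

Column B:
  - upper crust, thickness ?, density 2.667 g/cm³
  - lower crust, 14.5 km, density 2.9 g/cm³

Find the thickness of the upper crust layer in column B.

9.57 km

Take the compensation level at the base of the deeper column (depth z_c below the surface of column A) and equate Σ ρ_i t_i down to z_c; mantle fills any gap and the z_c terms cancel.
Column A: 1.98×1.963 + 20.1×2.816 + 8.03×2.946 + (z_c − 30.11)×3.217
Column B: 0.889×0 + x×2.667 + 14.5×2.9 + (z_c − 0.889 − 14.5 − x)×3.217
The z_c×3.217 term appears on both sides and cancels. Collect the known terms of each column as K = Σ(ρt)_known − 3.217 × (depth of known layers): K_A = 84.14472 − 3.217×30.11 = −12.71915; K_B = 42.05 − 3.217×(0.889 + 14.5) = −7.456413.
Balance: K_A = K_B − x×(3.217 − 2.667), so x = (K_B − K_A)/(3.217 − 2.667) = 5.26274/0.55 = 9.57 km.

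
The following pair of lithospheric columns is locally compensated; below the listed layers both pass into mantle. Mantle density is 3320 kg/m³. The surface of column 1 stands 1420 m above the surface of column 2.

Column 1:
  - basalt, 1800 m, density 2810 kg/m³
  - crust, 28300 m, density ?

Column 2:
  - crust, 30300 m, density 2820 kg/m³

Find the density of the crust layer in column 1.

2650 kg/m³

Take the compensation level at the base of the deeper column (depth z_c below the surface of column 1) and equate Σ ρ_i t_i down to z_c; mantle fills any gap and the z_c terms cancel.
Column 1: 1800×2810 + 28300×ρ + (z_c − 30100)×3320
Column 2: 1420×0 + 30300×2820 + (z_c − 1420 − 30300)×3320
The z_c×3320 term appears on both sides and cancels. Collect the known terms of each column as K = Σ(ρt)_known − 3320 × (depth of known layers): K_1 = 5058000 − 3320×30100 = −94874000; K_2 = 85446000 − 3320×(1420 + 30300) = −19864400.
Balance: K_1 + 28300×ρ = K_2, so ρ = (K_2 − K_1)/28300 = 75009600/28300 = 2650 kg/m³.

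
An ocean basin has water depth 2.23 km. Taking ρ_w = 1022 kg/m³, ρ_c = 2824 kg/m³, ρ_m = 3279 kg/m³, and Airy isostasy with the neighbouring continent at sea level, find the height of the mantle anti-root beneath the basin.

Balancing pressure at the compensation depth: replacing crust with seawater at the top is compensated by replacing crust with mantle at the base: d (ρ_c − ρ_w) = a (ρ_m − ρ_c).
a = d (ρ_c − ρ_w)/(ρ_m − ρ_c) = 2.23 km × 1802/455 = 8.83 km.

8.83 km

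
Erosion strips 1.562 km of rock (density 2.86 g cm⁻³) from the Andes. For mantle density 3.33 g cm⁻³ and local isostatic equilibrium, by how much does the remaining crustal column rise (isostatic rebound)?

1.34 km

Unloading: uplift u = e ρ_c/ρ_m = 1.562 km × 2.86/3.33 = 1.34 km.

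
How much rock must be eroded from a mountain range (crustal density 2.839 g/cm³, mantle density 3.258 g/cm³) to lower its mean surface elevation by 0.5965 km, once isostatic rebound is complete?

Net drop Δ = e − u = e − e ρ_c/ρ_m = e (ρ_m − ρ_c)/ρ_m.
e = Δ ρ_m/(ρ_m − ρ_c) = 0.5965 km × 3.258/0.419 = 4.64 km.

4.64 km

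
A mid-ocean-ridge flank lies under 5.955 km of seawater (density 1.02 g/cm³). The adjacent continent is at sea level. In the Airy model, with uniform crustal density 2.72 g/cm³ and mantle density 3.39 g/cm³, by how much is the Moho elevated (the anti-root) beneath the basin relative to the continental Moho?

Balancing pressure at the compensation depth: replacing crust with seawater at the top is compensated by replacing crust with mantle at the base: d (ρ_c − ρ_w) = a (ρ_m − ρ_c).
a = d (ρ_c − ρ_w)/(ρ_m − ρ_c) = 5.955 km × 1.7/0.67 = 15.1 km.

15.1 km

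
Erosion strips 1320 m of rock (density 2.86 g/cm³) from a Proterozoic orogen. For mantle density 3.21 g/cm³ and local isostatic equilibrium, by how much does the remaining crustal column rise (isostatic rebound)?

1180 m

Unloading: uplift u = e ρ_c/ρ_m = 1320 m × 2.86/3.21 = 1180 m.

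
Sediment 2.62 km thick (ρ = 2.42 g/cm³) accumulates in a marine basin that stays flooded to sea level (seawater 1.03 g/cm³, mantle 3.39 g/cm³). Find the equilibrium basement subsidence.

1.54 km

Submarine loading: the sediment displaces seawater, and the subsidence is in turn flooded, so s (ρ_m − ρ_w) = t (ρ_sed − ρ_w).
s = 2.62 km × (2.42 − 1.03) / (3.39 − 1.03) = 1.54 km.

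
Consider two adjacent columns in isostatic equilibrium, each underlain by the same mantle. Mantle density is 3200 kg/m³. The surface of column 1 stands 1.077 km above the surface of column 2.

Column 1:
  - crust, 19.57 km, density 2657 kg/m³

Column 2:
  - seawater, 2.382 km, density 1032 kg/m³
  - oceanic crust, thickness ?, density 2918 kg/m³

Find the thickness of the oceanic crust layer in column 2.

7.15 km

Take the compensation level at the base of the deeper column (depth z_c below the surface of column 1) and equate Σ ρ_i t_i down to z_c; mantle fills any gap and the z_c terms cancel.
Column 1: 19.57×2657 + (z_c − 19.57)×3200
Column 2: 1.077×0 + 2.382×1032 + x×2918 + (z_c − 1.077 − 2.382 − x)×3200
The z_c×3200 term appears on both sides and cancels. Collect the known terms of each column as K = Σ(ρt)_known − 3200 × (depth of known layers): K_1 = 51997.49 − 3200×19.57 = −10626.51; K_2 = 2458.224 − 3200×(1.077 + 2.382) = −8610.576.
Balance: K_1 = K_2 − x×(3200 − 2918), so x = (K_2 − K_1)/(3200 − 2918) = 2015.93/282 = 7.15 km.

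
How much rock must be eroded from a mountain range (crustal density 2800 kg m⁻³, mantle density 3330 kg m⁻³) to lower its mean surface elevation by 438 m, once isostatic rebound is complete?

2750 m

Net drop Δ = e − u = e − e ρ_c/ρ_m = e (ρ_m − ρ_c)/ρ_m.
e = Δ ρ_m/(ρ_m − ρ_c) = 438 m × 3330/530 = 2750 m.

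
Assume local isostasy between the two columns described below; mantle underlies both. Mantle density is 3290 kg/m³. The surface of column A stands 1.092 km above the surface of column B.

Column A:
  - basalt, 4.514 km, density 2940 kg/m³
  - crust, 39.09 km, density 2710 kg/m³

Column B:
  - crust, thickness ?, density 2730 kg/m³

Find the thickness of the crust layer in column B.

Take the compensation level at the base of the deeper column (depth z_c below the surface of column A) and equate Σ ρ_i t_i down to z_c; mantle fills any gap and the z_c terms cancel.
Column A: 4.514×2940 + 39.09×2710 + (z_c − 43.604)×3290
Column B: 1.092×0 + x×2730 + (z_c − 1.092 − 0 − x)×3290
The z_c×3290 term appears on both sides and cancels. Collect the known terms of each column as K = Σ(ρt)_known − 3290 × (depth of known layers): K_A = 119205.06 − 3290×43.604 = −24252.1; K_B = 0 − 3290×(1.092 + 0) = −3592.68.
Balance: K_A = K_B − x×(3290 − 2730), so x = (K_B − K_A)/(3290 − 2730) = 20659.4/560 = 36.9 km.

36.9 km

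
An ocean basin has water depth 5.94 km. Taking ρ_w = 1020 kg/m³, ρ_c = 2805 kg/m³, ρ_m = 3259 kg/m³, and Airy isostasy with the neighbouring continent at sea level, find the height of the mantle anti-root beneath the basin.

23.4 km

In Airy isostatic equilibrium: replacing crust with seawater at the top is compensated by replacing crust with mantle at the base: d (ρ_c − ρ_w) = a (ρ_m − ρ_c).
a = d (ρ_c − ρ_w)/(ρ_m − ρ_c) = 5.94 km × 1785/454 = 23.4 km.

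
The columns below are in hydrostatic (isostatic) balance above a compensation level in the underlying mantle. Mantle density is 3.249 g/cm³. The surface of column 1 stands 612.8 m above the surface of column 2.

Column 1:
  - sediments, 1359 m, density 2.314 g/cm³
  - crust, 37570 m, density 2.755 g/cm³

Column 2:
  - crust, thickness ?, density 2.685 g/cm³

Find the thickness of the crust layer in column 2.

Take the compensation level at the base of the deeper column (depth z_c below the surface of column 1) and equate Σ ρ_i t_i down to z_c; mantle fills any gap and the z_c terms cancel.
Column 1: 1359×2.314 + 37570×2.755 + (z_c − 38929)×3.249
Column 2: 612.8×0 + x×2.685 + (z_c − 612.8 − 0 − x)×3.249
The z_c×3.249 term appears on both sides and cancels. Collect the known terms of each column as K = Σ(ρt)_known − 3.249 × (depth of known layers): K_1 = 106650.076 − 3.249×38929 = −19830.245; K_2 = 0 − 3.249×(612.8 + 0) = −1990.9872.
Balance: K_1 = K_2 − x×(3.249 − 2.685), so x = (K_2 − K_1)/(3.249 − 2.685) = 17839.3/0.564 = 31600 m.

31600 m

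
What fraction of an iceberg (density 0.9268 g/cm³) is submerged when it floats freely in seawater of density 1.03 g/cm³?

90%

Submerged fraction = ρ_obj/ρ_fluid = 0.9268/1.03 = 90%.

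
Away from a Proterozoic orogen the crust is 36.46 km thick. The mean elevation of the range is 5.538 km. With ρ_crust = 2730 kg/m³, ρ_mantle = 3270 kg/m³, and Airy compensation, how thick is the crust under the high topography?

70 km

Root depth r = h ρ_c / (ρ_m − ρ_c) = 5.538 km × 2730 / 540 = 28 km.
Total thickness = T + h + r = 36.46 km + 5.538 km + 28 km = 70 km.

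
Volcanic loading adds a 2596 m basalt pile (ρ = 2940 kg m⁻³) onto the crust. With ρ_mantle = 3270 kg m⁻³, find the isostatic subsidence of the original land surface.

2330 m

Subaerial loading: s = t ρ_load / ρ_m.
s = 2596 m × 2940/3270 = 2330 m.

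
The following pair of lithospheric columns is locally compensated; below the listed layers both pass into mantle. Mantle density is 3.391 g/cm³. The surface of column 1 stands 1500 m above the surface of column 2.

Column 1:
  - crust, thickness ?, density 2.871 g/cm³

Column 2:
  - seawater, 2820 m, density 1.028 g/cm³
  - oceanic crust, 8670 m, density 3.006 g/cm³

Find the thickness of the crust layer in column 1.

29000 m

Take the compensation level at the base of the deeper column (depth z_c below the surface of column 1) and equate Σ ρ_i t_i down to z_c; mantle fills any gap and the z_c terms cancel.
Column 1: x×2.871 + (z_c − 0 − x)×3.391
Column 2: 1500×0 + 2820×1.028 + 8670×3.006 + (z_c − 1500 − 11490)×3.391
The z_c×3.391 term appears on both sides and cancels. Collect the known terms of each column as K = Σ(ρt)_known − 3.391 × (depth of known layers): K_1 = 0 − 3.391×0 = 0; K_2 = 28960.98 − 3.391×(1500 + 11490) = −15088.11.
Balance: K_1 − x×(3.391 − 2.871) = K_2, so x = (K_1 − K_2)/(3.391 − 2.871) = 15088.1/0.52 = 29000 m.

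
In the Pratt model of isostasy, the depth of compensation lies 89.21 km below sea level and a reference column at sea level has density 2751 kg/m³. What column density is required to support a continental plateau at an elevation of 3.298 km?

2650 kg/m³

Pratt balance: ρ_ref D = ρ (D + h).
ρ = ρ_ref D/(D + h) = 2751 × 89.21 km/(89.21 km + 3.298 km) = 2650 kg/m³.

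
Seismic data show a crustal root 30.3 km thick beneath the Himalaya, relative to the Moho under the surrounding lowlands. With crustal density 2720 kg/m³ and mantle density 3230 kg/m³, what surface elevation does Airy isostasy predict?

5.68 km

Isostatic balance requires: ρ_c h = (ρ_m − ρ_c) r.
h = r (ρ_m − ρ_c) / ρ_c = 30.3 km × (3230 − 2720) / 2720 = 5.68 km.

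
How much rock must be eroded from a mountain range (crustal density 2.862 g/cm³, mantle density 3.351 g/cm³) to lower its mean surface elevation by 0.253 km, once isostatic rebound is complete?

1.73 km

Net drop Δ = e − u = e − e ρ_c/ρ_m = e (ρ_m − ρ_c)/ρ_m.
e = Δ ρ_m/(ρ_m − ρ_c) = 0.253 km × 3.351/0.489 = 1.73 km.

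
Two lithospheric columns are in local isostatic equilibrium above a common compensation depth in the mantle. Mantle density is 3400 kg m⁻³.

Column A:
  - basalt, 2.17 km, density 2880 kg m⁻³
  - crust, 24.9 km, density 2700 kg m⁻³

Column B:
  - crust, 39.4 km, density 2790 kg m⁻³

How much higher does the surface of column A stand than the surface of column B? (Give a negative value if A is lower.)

For any compensation level in the mantle, the mantle terms cancel and isostasy reduces to e = (Σt_A − Σt_B) − (Σ(ρt)_A − Σ(ρt)_B) / ρ_m.
Σt_A = 27.07 km; Σt_B = 39.4 km; Σ(ρt)_A = 73479.6; Σ(ρt)_B = 109926 (in km·kg m⁻³).
e = (27.07 − 39.4) − (73479.6 − 109926) / 3400 = −1.61 km.

−1.61 km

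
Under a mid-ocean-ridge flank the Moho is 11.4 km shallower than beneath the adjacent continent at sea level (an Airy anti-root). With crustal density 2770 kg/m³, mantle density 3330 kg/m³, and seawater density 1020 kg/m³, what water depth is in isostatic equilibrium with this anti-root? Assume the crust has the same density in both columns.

Replacing a thickness d of crust by seawater at the top must be balanced by replacing crust with mantle at the base: d (ρ_c − ρ_w) = a (ρ_m − ρ_c).
d = a (ρ_m − ρ_c)/(ρ_c − ρ_w) = 11.4 km × 560/1750 = 3.65 km.

3.65 km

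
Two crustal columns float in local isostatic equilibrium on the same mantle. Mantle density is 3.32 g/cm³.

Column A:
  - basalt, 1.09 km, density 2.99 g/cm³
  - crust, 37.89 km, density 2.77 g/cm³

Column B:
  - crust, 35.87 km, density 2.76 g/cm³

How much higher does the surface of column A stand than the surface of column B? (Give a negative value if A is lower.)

For any compensation level in the mantle, the mantle terms cancel and isostasy reduces to e = (Σt_A − Σt_B) − (Σ(ρt)_A − Σ(ρt)_B) / ρ_m.
Σt_A = 38.98 km; Σt_B = 35.87 km; Σ(ρt)_A = 108.2144; Σ(ρt)_B = 99.0012 (in km·g/cm³).
e = (38.98 − 35.87) − (108.2144 − 99.0012) / 3.32 = 0.335 km.

0.335 km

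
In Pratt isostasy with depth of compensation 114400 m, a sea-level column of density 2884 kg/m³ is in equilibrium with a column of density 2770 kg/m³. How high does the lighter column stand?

4710 m

ρ_ref D = ρ (D + h) → h = D (ρ_ref − ρ)/ρ.
h = 114400 m × (2884 − 2770)/2770 = 4710 m.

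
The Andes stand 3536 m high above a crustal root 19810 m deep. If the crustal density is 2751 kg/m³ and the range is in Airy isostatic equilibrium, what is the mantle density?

3240 kg/m³

Airy balance: ρ_c h = (ρ_m − ρ_c) r → ρ_m = ρ_c (1 + h/r).
ρ_m = 2751 × (1 + 3536 m/19810 m) = 3240 kg/m³.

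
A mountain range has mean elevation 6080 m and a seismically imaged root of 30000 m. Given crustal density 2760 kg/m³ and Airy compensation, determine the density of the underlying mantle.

3320 kg/m³

Airy balance: ρ_c h = (ρ_m − ρ_c) r → ρ_m = ρ_c (1 + h/r).
ρ_m = 2760 × (1 + 6080 m/30000 m) = 3320 kg/m³.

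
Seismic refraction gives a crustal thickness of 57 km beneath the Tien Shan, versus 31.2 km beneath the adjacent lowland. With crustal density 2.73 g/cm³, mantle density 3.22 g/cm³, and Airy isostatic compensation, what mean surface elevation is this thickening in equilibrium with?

3.93 km

Excess crust Δ = 57 km − 31.2 km = 25.8 km, split between elevation h and root r with h + r = Δ.
Airy balance ρ_c h = (ρ_m − ρ_c) r gives r = h ρ_c/(ρ_m − ρ_c), so h (1 + ρ_c/(ρ_m − ρ_c)) = Δ, i.e. h = Δ (ρ_m − ρ_c)/ρ_m.
h = 25.8 km × 0.49/3.22 = 3.93 km.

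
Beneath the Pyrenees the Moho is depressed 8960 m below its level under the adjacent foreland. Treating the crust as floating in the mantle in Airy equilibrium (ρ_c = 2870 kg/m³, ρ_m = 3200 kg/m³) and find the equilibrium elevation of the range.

1030 m

Isostatic balance requires: ρ_c h = (ρ_m − ρ_c) r.
h = r (ρ_m − ρ_c) / ρ_c = 8960 m × (3200 − 2870) / 2870 = 1030 m.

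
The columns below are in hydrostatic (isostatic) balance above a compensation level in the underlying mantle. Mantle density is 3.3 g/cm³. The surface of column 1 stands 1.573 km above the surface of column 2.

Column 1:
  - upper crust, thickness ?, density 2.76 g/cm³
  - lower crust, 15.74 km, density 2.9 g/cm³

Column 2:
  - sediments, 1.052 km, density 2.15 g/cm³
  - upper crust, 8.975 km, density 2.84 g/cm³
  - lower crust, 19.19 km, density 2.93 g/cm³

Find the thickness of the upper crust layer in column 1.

Take the compensation level at the base of the deeper column (depth z_c below the surface of column 1) and equate Σ ρ_i t_i down to z_c; mantle fills any gap and the z_c terms cancel.
Column 1: x×2.76 + 15.74×2.9 + (z_c − 15.74 − x)×3.3
Column 2: 1.573×0 + 1.052×2.15 + 8.975×2.84 + 19.19×2.93 + (z_c − 1.573 − 29.217)×3.3
The z_c×3.3 term appears on both sides and cancels. Collect the known terms of each column as K = Σ(ρt)_known − 3.3 × (depth of known layers): K_1 = 45.646 − 3.3×15.74 = −6.296; K_2 = 83.9775 − 3.3×(1.573 + 29.217) = −17.6295.
Balance: K_1 − x×(3.3 − 2.76) = K_2, so x = (K_1 − K_2)/(3.3 − 2.76) = 11.3335/0.54 = 21 km.

21 km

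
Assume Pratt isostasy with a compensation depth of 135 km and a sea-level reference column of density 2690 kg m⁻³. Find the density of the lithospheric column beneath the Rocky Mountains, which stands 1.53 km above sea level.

2660 kg m⁻³

Pratt balance: ρ_ref D = ρ (D + h).
ρ = ρ_ref D/(D + h) = 2690 × 135 km/(135 km + 1.53 km) = 2660 kg m⁻³.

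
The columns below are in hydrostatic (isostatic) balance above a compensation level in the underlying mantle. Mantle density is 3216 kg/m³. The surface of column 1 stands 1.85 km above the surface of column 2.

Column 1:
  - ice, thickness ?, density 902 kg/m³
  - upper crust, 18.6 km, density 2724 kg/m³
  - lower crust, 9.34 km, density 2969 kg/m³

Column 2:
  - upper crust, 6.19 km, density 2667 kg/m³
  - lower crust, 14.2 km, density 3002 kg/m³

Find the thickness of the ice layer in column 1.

0.401 km

Take the compensation level at the base of the deeper column (depth z_c below the surface of column 1) and equate Σ ρ_i t_i down to z_c; mantle fills any gap and the z_c terms cancel.
Column 1: x×902 + 18.6×2724 + 9.34×2969 + (z_c − 27.94 − x)×3216
Column 2: 1.85×0 + 6.19×2667 + 14.2×3002 + (z_c − 1.85 − 20.39)×3216
The z_c×3216 term appears on both sides and cancels. Collect the known terms of each column as K = Σ(ρt)_known − 3216 × (depth of known layers): K_1 = 78396.86 − 3216×27.94 = −11458.18; K_2 = 59137.13 − 3216×(1.85 + 20.39) = −12386.71.
Balance: K_1 − x×(3216 − 902) = K_2, so x = (K_1 − K_2)/(3216 − 902) = 928.53/2314 = 0.401 km.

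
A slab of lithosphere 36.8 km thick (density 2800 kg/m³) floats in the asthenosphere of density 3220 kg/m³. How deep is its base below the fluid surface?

Draft d = t ρ_obj/ρ_fluid = 36.8 km × 2800/3220 = 32 km.

32 km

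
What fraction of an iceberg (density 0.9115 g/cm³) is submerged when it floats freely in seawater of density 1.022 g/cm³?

0.892

Submerged fraction = ρ_obj/ρ_fluid = 0.9115/1.022 = 0.892.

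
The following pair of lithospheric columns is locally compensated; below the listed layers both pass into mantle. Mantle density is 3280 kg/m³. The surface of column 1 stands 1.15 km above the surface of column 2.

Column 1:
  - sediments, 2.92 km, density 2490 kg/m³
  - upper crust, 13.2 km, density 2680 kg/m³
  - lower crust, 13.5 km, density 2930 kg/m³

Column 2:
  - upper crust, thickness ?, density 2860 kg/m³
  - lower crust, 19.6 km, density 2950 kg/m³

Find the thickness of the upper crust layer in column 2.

11.2 km

Take the compensation level at the base of the deeper column (depth z_c below the surface of column 1) and equate Σ ρ_i t_i down to z_c; mantle fills any gap and the z_c terms cancel.
Column 1: 2.92×2490 + 13.2×2680 + 13.5×2930 + (z_c − 29.62)×3280
Column 2: 1.15×0 + x×2860 + 19.6×2950 + (z_c − 1.15 − 19.6 − x)×3280
The z_c×3280 term appears on both sides and cancels. Collect the known terms of each column as K = Σ(ρt)_known − 3280 × (depth of known layers): K_1 = 82201.8 − 3280×29.62 = −14951.8; K_2 = 57820 − 3280×(1.15 + 19.6) = −10240.
Balance: K_1 = K_2 − x×(3280 − 2860), so x = (K_2 − K_1)/(3280 − 2860) = 4711.8/420 = 11.2 km.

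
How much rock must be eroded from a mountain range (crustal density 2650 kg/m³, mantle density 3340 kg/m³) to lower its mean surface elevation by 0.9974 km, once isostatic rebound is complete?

4.83 km

Net drop Δ = e − u = e − e ρ_c/ρ_m = e (ρ_m − ρ_c)/ρ_m.
e = Δ ρ_m/(ρ_m − ρ_c) = 0.9974 km × 3340/690 = 4.83 km.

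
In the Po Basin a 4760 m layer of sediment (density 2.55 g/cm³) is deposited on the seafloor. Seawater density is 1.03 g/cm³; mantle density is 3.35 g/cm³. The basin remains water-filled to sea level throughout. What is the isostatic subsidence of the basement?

3120 m

Submarine loading: the sediment displaces seawater, and the subsidence is in turn flooded, so s (ρ_m − ρ_w) = t (ρ_sed − ρ_w).
s = 4760 m × (2.55 − 1.03) / (3.35 − 1.03) = 3120 m.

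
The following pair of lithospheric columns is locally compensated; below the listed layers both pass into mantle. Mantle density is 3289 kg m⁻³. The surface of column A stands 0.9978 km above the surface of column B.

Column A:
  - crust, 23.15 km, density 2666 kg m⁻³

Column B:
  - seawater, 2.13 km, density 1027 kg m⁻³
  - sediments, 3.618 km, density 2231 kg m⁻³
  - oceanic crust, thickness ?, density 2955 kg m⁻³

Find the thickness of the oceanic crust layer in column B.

7.47 km

Take the compensation level at the base of the deeper column (depth z_c below the surface of column A) and equate Σ ρ_i t_i down to z_c; mantle fills any gap and the z_c terms cancel.
Column A: 23.15×2666 + (z_c − 23.15)×3289
Column B: 0.9978×0 + 2.13×1027 + 3.618×2231 + x×2955 + (z_c − 0.9978 − 5.748 − x)×3289
The z_c×3289 term appears on both sides and cancels. Collect the known terms of each column as K = Σ(ρt)_known − 3289 × (depth of known layers): K_A = 61717.9 − 3289×23.15 = −14422.45; K_B = 10259.268 − 3289×(0.9978 + 5.748) = −11927.6682.
Balance: K_A = K_B − x×(3289 − 2955), so x = (K_B − K_A)/(3289 − 2955) = 2494.78/334 = 7.47 km.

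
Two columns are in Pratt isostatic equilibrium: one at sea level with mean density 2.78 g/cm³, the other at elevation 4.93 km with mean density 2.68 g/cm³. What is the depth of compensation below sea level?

ρ_ref D = ρ (D + h) → D (ρ_ref − ρ) = ρ h.
D = ρ h/(ρ_ref − ρ) = 2.68 × 4.93 km/(2.78 − 2.68) = 132 km.

132 km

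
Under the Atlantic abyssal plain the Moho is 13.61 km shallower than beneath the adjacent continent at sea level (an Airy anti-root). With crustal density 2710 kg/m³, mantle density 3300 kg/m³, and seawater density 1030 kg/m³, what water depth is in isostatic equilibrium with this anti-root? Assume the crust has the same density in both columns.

4.78 km

Replacing a thickness d of crust by seawater at the top must be balanced by replacing crust with mantle at the base: d (ρ_c − ρ_w) = a (ρ_m − ρ_c).
d = a (ρ_m − ρ_c)/(ρ_c − ρ_w) = 13.61 km × 590/1680 = 4.78 km.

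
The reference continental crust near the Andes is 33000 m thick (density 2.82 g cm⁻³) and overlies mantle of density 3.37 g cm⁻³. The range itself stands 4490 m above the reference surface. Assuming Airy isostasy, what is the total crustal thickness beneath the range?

60500 m

Root depth r = h ρ_c / (ρ_m − ρ_c) = 4490 m × 2.82 / 0.55 = 23020 m.
Total thickness = T + h + r = 33000 m + 4490 m + 23020 m = 60500 m.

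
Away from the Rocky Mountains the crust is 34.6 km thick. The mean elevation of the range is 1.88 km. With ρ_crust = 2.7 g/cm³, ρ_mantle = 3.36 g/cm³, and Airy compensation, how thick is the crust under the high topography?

44.2 km

Root depth r = h ρ_c / (ρ_m − ρ_c) = 1.88 km × 2.7 / 0.66 = 7.691 km.
Total thickness = T + h + r = 34.6 km + 1.88 km + 7.691 km = 44.2 km.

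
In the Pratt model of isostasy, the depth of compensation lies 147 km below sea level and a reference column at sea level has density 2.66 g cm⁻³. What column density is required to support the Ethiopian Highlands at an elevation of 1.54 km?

Pratt balance: ρ_ref D = ρ (D + h).
ρ = ρ_ref D/(D + h) = 2.66 × 147 km/(147 km + 1.54 km) = 2.63 g cm⁻³.

2.63 g cm⁻³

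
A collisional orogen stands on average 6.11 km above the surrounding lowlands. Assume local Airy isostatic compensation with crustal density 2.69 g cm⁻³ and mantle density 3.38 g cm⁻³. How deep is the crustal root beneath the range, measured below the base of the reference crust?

23.8 km

In Airy isostatic equilibrium: the weight of the topography is balanced by the buoyancy of the root, ρ_c h = (ρ_m − ρ_c) r.
r = h · ρ_c / (ρ_m − ρ_c) = 6.11 km × 2.69 / (3.38 − 2.69) = 23.8 km.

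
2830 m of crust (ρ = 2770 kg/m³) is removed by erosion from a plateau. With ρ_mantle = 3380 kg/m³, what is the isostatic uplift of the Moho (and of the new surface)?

Unloading: uplift u = e ρ_c/ρ_m = 2830 m × 2770/3380 = 2320 m.

2320 m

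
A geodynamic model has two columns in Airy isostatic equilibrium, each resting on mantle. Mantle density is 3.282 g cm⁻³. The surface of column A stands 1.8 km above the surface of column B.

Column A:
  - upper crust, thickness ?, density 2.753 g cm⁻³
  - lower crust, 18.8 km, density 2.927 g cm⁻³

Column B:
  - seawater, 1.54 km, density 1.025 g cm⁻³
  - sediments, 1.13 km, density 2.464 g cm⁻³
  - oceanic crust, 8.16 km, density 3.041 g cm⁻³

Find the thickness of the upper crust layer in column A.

Take the compensation level at the base of the deeper column (depth z_c below the surface of column A) and equate Σ ρ_i t_i down to z_c; mantle fills any gap and the z_c terms cancel.
Column A: x×2.753 + 18.8×2.927 + (z_c − 18.8 − x)×3.282
Column B: 1.8×0 + 1.54×1.025 + 1.13×2.464 + 8.16×3.041 + (z_c − 1.8 − 10.83)×3.282
The z_c×3.282 term appears on both sides and cancels. Collect the known terms of each column as K = Σ(ρt)_known − 3.282 × (depth of known layers): K_A = 55.0276 − 3.282×18.8 = −6.674; K_B = 29.17738 − 3.282×(1.8 + 10.83) = −12.27428.
Balance: K_A − x×(3.282 − 2.753) = K_B, so x = (K_A − K_B)/(3.282 − 2.753) = 5.60028/0.529 = 10.6 km.

10.6 km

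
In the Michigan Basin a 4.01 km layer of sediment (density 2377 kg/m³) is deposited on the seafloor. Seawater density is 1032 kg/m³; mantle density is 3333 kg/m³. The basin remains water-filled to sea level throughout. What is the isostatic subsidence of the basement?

2.34 km

Submarine loading: the sediment displaces seawater, and the subsidence is in turn flooded, so s (ρ_m − ρ_w) = t (ρ_sed − ρ_w).
s = 4.01 km × (2377 − 1032) / (3333 − 1032) = 2.34 km.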